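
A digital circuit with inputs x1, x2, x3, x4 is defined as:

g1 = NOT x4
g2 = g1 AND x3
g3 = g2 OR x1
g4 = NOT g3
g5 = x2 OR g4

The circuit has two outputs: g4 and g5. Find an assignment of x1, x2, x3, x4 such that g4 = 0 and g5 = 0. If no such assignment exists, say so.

Check with x1=0, x2=0, x3=1, x4=0:
g1 = NOT x4 = NOT 0 = 1
g2 = g1 AND x3 = 1 AND 1 = 1
g3 = g2 OR x1 = 1 OR 0 = 1
g4 = NOT g3 = NOT 1 = 0
g5 = x2 OR g4 = 0 OR 0 = 0
So g4 = 0 and g5 = 0.

x1=0, x2=0, x3=1, x4=0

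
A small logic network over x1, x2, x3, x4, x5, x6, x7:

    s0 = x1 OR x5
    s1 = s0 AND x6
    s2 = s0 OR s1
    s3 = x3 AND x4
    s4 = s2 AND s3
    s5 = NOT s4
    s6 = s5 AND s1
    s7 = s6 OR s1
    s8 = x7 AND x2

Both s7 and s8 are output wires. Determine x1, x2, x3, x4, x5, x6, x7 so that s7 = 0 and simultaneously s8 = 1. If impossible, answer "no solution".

Check with x1=0, x2=1, x3=1, x4=0, x5=1, x6=0, x7=1:
s0 = x1 OR x5 = 0 OR 1 = 1
s1 = s0 AND x6 = 1 AND 0 = 0
s2 = s0 OR s1 = 1 OR 0 = 1
s3 = x3 AND x4 = 1 AND 0 = 0
s4 = s2 AND s3 = 1 AND 0 = 0
s5 = NOT s4 = NOT 0 = 1
s6 = s5 AND s1 = 1 AND 0 = 0
s7 = s6 OR s1 = 0 OR 0 = 0
s8 = x7 AND x2 = 1 AND 1 = 1
So s7 = 0 and s8 = 1.

x1=0, x2=1, x3=1, x4=0, x5=1, x6=0, x7=1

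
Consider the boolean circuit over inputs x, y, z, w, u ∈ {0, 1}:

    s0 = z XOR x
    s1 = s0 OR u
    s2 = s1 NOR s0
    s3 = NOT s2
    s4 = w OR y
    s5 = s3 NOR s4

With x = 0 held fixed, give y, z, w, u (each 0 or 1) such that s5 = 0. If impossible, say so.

s5 = s3 NOR s4 must be 0, so at least one of s3, s4 is 1.
Check with x = 0 and y=0, z=0, w=1, u=0:
s0 = z XOR x = 0 XOR 0 = 0
s1 = s0 OR u = 0 OR 0 = 0
s2 = s1 NOR s0 = 0 NOR 0 = 1
s3 = NOT s2 = NOT 1 = 0
s4 = w OR y = 1 OR 0 = 1
s5 = s3 NOR s4 = 0 NOR 1 = 0
So s5 = 0.

y=0, z=0, w=1, u=0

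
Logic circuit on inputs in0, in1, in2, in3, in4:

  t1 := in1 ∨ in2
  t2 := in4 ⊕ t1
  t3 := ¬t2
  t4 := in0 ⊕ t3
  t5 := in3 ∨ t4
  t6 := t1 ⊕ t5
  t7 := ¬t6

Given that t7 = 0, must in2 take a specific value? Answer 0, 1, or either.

either

Both values of in2 occur among assignments with t7 = 0:
  in2=0: in0=0, in1=0, in2=0, in3=0, in4=0
  in2=1: in0=0, in1=0, in2=1, in3=0, in4=0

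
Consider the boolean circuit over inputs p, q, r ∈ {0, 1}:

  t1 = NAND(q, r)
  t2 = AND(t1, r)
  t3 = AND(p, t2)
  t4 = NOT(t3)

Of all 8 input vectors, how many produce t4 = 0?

1

t4 = NOT(t3) must be 0, so t3 = 1.
t3 = AND(p, t2) must be 1, so both p = 1 and t2 = 1.
Enumerating the 8 input combinations, 1 give t4 = 0 and 7 give t4 = 1.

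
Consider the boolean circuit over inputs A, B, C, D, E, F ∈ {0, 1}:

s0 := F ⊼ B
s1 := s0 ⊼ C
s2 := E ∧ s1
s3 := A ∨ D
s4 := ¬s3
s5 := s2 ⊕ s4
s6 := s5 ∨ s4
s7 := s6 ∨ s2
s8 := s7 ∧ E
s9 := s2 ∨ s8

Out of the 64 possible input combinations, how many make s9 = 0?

s9 = s2 ∨ s8 must be 0, so both s2 = 0 and s8 = 0.
s2 = E ∧ s1 must be 0, so at least one of E, s1 is 0.
Enumerating the 64 input combinations, 41 give s9 = 0 and 23 give s9 = 1.

41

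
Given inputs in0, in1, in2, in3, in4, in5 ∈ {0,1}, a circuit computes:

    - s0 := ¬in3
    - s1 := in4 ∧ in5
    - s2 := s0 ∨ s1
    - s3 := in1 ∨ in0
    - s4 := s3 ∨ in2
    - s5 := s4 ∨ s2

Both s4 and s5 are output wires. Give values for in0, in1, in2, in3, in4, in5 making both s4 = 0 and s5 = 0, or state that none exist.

in0=0, in1=0, in2=0, in3=1, in4=1, in5=0

Check with in0=0, in1=0, in2=0, in3=1, in4=1, in5=0:
s0 = ¬in3 = ¬1 = 0
s1 = in4 ∧ in5 = 1 ∧ 0 = 0
s2 = s0 ∨ s1 = 0 ∨ 0 = 0
s3 = in1 ∨ in0 = 0 ∨ 0 = 0
s4 = s3 ∨ in2 = 0 ∨ 0 = 0
s5 = s4 ∨ s2 = 0 ∨ 0 = 0
So s4 = 0 and s5 = 0.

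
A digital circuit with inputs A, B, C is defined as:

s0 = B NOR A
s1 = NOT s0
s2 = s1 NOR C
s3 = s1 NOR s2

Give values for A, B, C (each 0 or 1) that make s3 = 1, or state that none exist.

A=0, B=0, C=1

s3 = s1 NOR s2 must be 1, so both s1 = 0 and s2 = 0.
s1 = NOT s0 must be 0, so s0 = 1.
Check with A=0, B=0, C=1:
s0 = B NOR A = 0 NOR 0 = 1
s1 = NOT s0 = NOT 1 = 0
s2 = s1 NOR C = 0 NOR 1 = 0
s3 = s1 NOR s2 = 0 NOR 0 = 1
So s3 = 1 as required.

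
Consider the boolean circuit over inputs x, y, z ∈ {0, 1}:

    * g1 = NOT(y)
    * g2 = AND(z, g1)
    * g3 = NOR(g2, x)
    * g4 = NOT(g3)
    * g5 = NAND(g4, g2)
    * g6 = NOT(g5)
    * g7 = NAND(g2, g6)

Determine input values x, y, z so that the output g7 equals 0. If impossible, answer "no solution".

g7 = NAND(g2, g6) must be 0, so both g2 = 1 and g6 = 1.
Check with x=0, y=0, z=1:
g1 = NOT(y) = NOT 0 = 1
g2 = AND(z, g1) = AND(1, 1) = 1
g3 = NOR(g2, x) = NOR(1, 0) = 0
g4 = NOT(g3) = NOT 0 = 1
g5 = NAND(g4, g2) = NAND(1, 1) = 0
g6 = NOT(g5) = NOT 0 = 1
g7 = NAND(g2, g6) = NAND(1, 1) = 0
So g7 = 0 as required.

x=0, y=0, z=1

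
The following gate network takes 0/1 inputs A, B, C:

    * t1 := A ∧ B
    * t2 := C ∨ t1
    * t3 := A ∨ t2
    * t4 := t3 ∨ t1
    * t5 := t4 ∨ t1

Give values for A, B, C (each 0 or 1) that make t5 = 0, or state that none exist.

t5 = t4 ∨ t1 must be 0, so both t4 = 0 and t1 = 0.
t4 = t3 ∨ t1 must be 0, so both t3 = 0 and t1 = 0.
t1 = A ∧ B must be 0, so at least one of A, B is 0.
Check with A=0, B=1, C=0:
t1 = A ∧ B = 0 ∧ 1 = 0
t2 = C ∨ t1 = 0 ∨ 0 = 0
t3 = A ∨ t2 = 0 ∨ 0 = 0
t4 = t3 ∨ t1 = 0 ∨ 0 = 0
t5 = t4 ∨ t1 = 0 ∨ 0 = 0
So t5 = 0 as required.

A=0, B=1, C=0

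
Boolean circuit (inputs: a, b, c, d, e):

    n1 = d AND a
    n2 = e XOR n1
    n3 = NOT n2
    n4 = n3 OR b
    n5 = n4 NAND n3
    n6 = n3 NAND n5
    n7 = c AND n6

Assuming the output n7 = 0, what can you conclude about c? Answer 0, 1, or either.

0

n7 = c AND n6 must be 0, so at least one of c, n6 is 0.
Every assignment with n7 = 0 has c = 0; there are 16 such assignment(s).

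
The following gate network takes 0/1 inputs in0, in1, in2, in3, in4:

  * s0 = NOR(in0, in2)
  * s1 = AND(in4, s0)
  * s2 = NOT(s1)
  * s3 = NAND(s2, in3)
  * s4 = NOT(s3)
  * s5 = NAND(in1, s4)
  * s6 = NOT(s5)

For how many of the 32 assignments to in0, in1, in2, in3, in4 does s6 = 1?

s6 = NOT(s5) must be 1, so s5 = 0.
s5 = NAND(in1, s4) must be 0, so both in1 = 1 and s4 = 1.
Enumerating the 32 input combinations, 7 give s6 = 1 and 25 give s6 = 0.

7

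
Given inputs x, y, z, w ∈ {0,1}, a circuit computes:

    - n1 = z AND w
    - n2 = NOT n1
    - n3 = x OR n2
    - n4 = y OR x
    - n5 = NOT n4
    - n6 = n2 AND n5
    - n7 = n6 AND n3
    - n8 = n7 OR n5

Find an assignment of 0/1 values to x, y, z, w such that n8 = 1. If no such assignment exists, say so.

x=0 y=0 z=1 w=1

n8 = n7 OR n5 must be 1, so at least one of n7, n5 is 1.
Check with x=0 y=0 z=1 w=1:
n1 = z AND w = 1 AND 1 = 1
n2 = NOT n1 = NOT 1 = 0
n3 = x OR n2 = 0 OR 0 = 0
n4 = y OR x = 0 OR 0 = 0
n5 = NOT n4 = NOT 0 = 1
n6 = n2 AND n5 = 0 AND 1 = 0
n7 = n6 AND n3 = 0 AND 0 = 0
n8 = n7 OR n5 = 0 OR 1 = 1
So n8 = 1 as required.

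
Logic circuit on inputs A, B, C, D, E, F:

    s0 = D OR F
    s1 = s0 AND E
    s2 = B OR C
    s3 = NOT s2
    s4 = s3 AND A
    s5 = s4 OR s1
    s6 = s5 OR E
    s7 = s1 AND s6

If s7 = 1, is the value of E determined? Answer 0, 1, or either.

s7 = s1 AND s6 must be 1, so both s1 = 1 and s6 = 1.
s1 = s0 AND E must be 1, so both s0 = 1 and E = 1.
Every assignment with s7 = 1 has E = 1; there are 24 such assignment(s).

1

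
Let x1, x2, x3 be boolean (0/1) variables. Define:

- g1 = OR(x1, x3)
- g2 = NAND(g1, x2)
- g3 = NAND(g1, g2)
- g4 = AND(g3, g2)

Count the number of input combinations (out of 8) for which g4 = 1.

2

g4 = AND(g3, g2) must be 1, so both g3 = 1 and g2 = 1.
g3 = NAND(g1, g2) must be 1, so at least one of g1, g2 is 0.
Satisfying assignments:
  x1=0, x2=0, x3=0
  x1=0, x2=1, x3=0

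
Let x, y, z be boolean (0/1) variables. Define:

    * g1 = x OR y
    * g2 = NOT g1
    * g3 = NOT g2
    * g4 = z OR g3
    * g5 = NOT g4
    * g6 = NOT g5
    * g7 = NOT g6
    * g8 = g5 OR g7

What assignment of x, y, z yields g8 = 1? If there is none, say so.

Check with x=0, y=0, z=0:
g1 = x OR y = 0 OR 0 = 0
g2 = NOT g1 = NOT 0 = 1
g3 = NOT g2 = NOT 1 = 0
g4 = z OR g3 = 0 OR 0 = 0
g5 = NOT g4 = NOT 0 = 1
g6 = NOT g5 = NOT 1 = 0
g7 = NOT g6 = NOT 0 = 1
g8 = g5 OR g7 = 1 OR 1 = 1
So g8 = 1 as required.

x=0, y=0, z=0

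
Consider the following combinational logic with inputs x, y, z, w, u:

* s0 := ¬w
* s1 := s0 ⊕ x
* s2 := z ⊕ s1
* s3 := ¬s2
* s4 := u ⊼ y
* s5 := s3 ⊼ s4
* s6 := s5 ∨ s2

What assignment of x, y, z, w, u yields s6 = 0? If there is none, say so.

x=1, y=1, z=0, w=0, u=0

Check with x=1, y=1, z=0, w=0, u=0:
s0 = ¬w = ¬0 = 1
s1 = s0 ⊕ x = 1 ⊕ 1 = 0
s2 = z ⊕ s1 = 0 ⊕ 0 = 0
s3 = ¬s2 = ¬0 = 1
s4 = u ⊼ y = 0 ⊼ 1 = 1
s5 = s3 ⊼ s4 = 1 ⊼ 1 = 0
s6 = s5 ∨ s2 = 0 ∨ 0 = 0
So s6 = 0 as required.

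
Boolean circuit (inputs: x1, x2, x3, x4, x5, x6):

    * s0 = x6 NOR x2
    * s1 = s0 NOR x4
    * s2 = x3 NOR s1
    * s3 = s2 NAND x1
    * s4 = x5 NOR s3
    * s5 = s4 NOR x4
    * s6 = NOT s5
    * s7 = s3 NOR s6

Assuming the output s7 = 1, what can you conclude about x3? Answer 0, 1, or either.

0

s7 = s3 NOR s6 must be 1, so both s3 = 0 and s6 = 0.
Every assignment with s7 = 1 has x3 = 0; there are 1 such assignment(s).
  x1=1, x2=0, x3=0, x4=0, x5=1, x6=0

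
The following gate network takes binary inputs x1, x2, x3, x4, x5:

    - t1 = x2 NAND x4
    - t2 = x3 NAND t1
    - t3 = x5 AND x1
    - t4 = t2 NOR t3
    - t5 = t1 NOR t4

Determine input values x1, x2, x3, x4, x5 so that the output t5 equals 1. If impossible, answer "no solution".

x1=1 x2=1 x3=0 x4=1 x5=1

t5 = t1 NOR t4 must be 1, so both t1 = 0 and t4 = 0.
Check with x1=1 x2=1 x3=0 x4=1 x5=1:
t1 = x2 NAND x4 = 1 NAND 1 = 0
t2 = x3 NAND t1 = 0 NAND 0 = 1
t3 = x5 AND x1 = 1 AND 1 = 1
t4 = t2 NOR t3 = 1 NOR 1 = 0
t5 = t1 NOR t4 = 0 NOR 0 = 1
So t5 = 1 as required.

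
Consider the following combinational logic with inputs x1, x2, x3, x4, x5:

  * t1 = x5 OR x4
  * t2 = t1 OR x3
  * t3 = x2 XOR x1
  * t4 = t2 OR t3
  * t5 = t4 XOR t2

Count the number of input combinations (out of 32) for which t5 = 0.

t5 = t4 XOR t2 must be 0, so t4 and t2 are equal.
Enumerating the 32 input combinations, 30 give t5 = 0 and 2 give t5 = 1.

30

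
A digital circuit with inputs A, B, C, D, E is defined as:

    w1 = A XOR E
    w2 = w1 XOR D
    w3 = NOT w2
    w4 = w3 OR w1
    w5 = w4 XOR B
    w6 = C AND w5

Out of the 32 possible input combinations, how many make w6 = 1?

w6 = C AND w5 must be 1, so both C = 1 and w5 = 1.
w5 = w4 XOR B must be 1, so w4 and B differ.
Enumerating the 32 input combinations, 8 give w6 = 1 and 24 give w6 = 0.

8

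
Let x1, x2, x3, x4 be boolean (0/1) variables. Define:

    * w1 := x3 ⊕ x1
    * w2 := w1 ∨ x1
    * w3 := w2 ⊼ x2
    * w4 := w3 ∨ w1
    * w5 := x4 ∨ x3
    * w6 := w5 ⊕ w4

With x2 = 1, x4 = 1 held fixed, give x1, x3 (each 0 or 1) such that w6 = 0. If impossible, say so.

w6 = w5 ⊕ w4 must be 0, so w5 and w4 are equal.
Check with x2 = 1, x4 = 1 and x1=0, x3=0:
w1 = x3 ⊕ x1 = 0 ⊕ 0 = 0
w2 = w1 ∨ x1 = 0 ∨ 0 = 0
w3 = w2 ⊼ x2 = 0 ⊼ 1 = 1
w4 = w3 ∨ w1 = 1 ∨ 0 = 1
w5 = x4 ∨ x3 = 1 ∨ 0 = 1
w6 = w5 ⊕ w4 = 1 ⊕ 1 = 0
So w6 = 0.

x1=0, x3=0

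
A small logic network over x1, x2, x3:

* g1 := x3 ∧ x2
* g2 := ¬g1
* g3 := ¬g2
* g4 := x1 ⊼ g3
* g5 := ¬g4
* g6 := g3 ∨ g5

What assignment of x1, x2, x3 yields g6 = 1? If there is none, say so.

x1=1, x2=1, x3=1

g6 = g3 ∨ g5 must be 1, so at least one of g3, g5 is 1.
Check with x1=1, x2=1, x3=1:
g1 = x3 ∧ x2 = 1 ∧ 1 = 1
g2 = ¬g1 = ¬1 = 0
g3 = ¬g2 = ¬0 = 1
g4 = x1 ⊼ g3 = 1 ⊼ 1 = 0
g5 = ¬g4 = ¬0 = 1
g6 = g3 ∨ g5 = 1 ∨ 1 = 1
So g6 = 1 as required.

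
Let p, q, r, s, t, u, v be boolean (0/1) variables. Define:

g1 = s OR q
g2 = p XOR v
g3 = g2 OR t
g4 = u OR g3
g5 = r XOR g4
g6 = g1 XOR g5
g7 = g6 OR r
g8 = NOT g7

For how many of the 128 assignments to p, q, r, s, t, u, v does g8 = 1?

44

g8 = NOT g7 must be 1, so g7 = 0.
Enumerating the 128 input combinations, 44 give g8 = 1 and 84 give g8 = 0.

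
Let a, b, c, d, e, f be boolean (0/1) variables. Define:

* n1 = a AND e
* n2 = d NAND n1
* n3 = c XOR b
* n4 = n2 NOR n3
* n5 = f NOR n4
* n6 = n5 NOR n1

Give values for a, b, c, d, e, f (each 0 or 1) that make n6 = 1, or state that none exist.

Check with a=1 b=0 c=1 d=1 e=0 f=1:
n1 = a AND e = 1 AND 0 = 0
n2 = d NAND n1 = 1 NAND 0 = 1
n3 = c XOR b = 1 XOR 0 = 1
n4 = n2 NOR n3 = 1 NOR 1 = 0
n5 = f NOR n4 = 1 NOR 0 = 0
n6 = n5 NOR n1 = 0 NOR 0 = 1
So n6 = 1 as required.

a=1 b=0 c=1 d=1 e=0 f=1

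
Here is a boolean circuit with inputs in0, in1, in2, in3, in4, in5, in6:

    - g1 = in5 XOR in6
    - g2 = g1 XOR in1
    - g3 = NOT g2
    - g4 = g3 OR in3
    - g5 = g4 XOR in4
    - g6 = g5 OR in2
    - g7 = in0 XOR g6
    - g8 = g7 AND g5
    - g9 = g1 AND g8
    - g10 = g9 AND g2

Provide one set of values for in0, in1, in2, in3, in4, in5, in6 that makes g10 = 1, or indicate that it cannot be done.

Check with in0=0, in1=0, in2=1, in3=0, in4=1, in5=1, in6=0:
g1 = in5 XOR in6 = 1 XOR 0 = 1
g2 = g1 XOR in1 = 1 XOR 0 = 1
g3 = NOT g2 = NOT 1 = 0
g4 = g3 OR in3 = 0 OR 0 = 0
g5 = g4 XOR in4 = 0 XOR 1 = 1
g6 = g5 OR in2 = 1 OR 1 = 1
g7 = in0 XOR g6 = 0 XOR 1 = 1
g8 = g7 AND g5 = 1 AND 1 = 1
g9 = g1 AND g8 = 1 AND 1 = 1
g10 = g9 AND g2 = 1 AND 1 = 1
So g10 = 1 as required.

in0=0, in1=0, in2=1, in3=0, in4=1, in5=1, in6=0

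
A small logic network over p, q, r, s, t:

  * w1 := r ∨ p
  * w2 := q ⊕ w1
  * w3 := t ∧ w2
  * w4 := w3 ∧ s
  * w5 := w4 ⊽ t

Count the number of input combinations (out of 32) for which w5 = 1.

w5 = w4 ⊽ t must be 1, so both w4 = 0 and t = 0.
w4 = w3 ∧ s must be 0, so at least one of w3, s is 0.
Enumerating the 32 input combinations, 16 give w5 = 1 and 16 give w5 = 0.

16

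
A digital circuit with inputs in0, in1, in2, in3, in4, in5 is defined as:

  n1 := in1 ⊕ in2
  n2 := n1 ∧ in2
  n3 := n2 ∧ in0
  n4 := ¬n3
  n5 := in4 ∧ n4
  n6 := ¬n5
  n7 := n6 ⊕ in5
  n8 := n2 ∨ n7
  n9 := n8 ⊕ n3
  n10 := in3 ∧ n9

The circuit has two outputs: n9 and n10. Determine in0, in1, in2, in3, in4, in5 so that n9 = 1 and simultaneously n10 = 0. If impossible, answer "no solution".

Check with in0=1 in1=0 in2=0 in3=0 in4=1 in5=1:
n1 = in1 ⊕ in2 = 0 ⊕ 0 = 0
n2 = n1 ∧ in2 = 0 ∧ 0 = 0
n3 = n2 ∧ in0 = 0 ∧ 1 = 0
n4 = ¬n3 = ¬0 = 1
n5 = in4 ∧ n4 = 1 ∧ 1 = 1
n6 = ¬n5 = ¬1 = 0
n7 = n6 ⊕ in5 = 0 ⊕ 1 = 1
n8 = n2 ∨ n7 = 0 ∨ 1 = 1
n9 = n8 ⊕ n3 = 1 ⊕ 0 = 1
n10 = in3 ∧ n9 = 0 ∧ 1 = 0
So n9 = 1 and n10 = 0.

in0=1 in1=0 in2=0 in3=0 in4=1 in5=1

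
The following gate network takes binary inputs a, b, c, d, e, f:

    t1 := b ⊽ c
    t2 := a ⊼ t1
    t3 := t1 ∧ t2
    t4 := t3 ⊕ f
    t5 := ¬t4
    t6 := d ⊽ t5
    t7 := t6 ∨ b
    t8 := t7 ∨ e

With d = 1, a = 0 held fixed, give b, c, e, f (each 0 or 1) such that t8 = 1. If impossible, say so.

t8 = t7 ∨ e must be 1, so at least one of t7, e is 1.
Check with d = 1, a = 0 and b=1, c=1, e=0, f=1:
t1 = b ⊽ c = 1 ⊽ 1 = 0
t2 = a ⊼ t1 = 0 ⊼ 0 = 1
t3 = t1 ∧ t2 = 0 ∧ 1 = 0
t4 = t3 ⊕ f = 0 ⊕ 1 = 1
t5 = ¬t4 = ¬1 = 0
t6 = d ⊽ t5 = 1 ⊽ 0 = 0
t7 = t6 ∨ b = 0 ∨ 1 = 1
t8 = t7 ∨ e = 1 ∨ 0 = 1
So t8 = 1.

b=1, c=1, e=0, f=1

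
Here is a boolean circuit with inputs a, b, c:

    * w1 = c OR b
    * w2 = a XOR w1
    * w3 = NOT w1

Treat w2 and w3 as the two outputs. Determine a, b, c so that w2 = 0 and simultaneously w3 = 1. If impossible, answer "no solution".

a=0, b=0, c=0

Check with a=0, b=0, c=0:
w1 = c OR b = 0 OR 0 = 0
w2 = a XOR w1 = 0 XOR 0 = 0
w3 = NOT w1 = NOT 0 = 1
So w2 = 0 and w3 = 1.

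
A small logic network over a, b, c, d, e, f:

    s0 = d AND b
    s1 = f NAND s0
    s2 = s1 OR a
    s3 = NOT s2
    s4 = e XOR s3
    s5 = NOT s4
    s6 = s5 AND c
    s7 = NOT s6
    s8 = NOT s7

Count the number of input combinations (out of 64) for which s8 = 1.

16

s8 = NOT s7 must be 1, so s7 = 0.
Enumerating the 64 input combinations, 16 give s8 = 1 and 48 give s8 = 0.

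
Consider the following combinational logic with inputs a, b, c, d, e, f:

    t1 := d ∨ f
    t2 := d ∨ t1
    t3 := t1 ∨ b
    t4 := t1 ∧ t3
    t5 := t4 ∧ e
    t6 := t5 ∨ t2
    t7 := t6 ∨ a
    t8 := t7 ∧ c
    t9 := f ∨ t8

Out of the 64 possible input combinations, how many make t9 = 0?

t9 = f ∨ t8 must be 0, so both f = 0 and t8 = 0.
t8 = t7 ∧ c must be 0, so at least one of t7, c is 0.
Enumerating the 64 input combinations, 20 give t9 = 0 and 44 give t9 = 1.

20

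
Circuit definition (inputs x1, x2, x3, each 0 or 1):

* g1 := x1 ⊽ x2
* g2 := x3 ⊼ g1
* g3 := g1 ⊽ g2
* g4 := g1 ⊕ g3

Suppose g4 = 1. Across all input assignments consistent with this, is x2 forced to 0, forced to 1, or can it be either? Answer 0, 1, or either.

g4 = g1 ⊕ g3 must be 1, so g1 and g3 differ.
Every assignment with g4 = 1 has x2 = 0; there are 2 such assignment(s).
  x1=0, x2=0, x3=0
  x1=0, x2=0, x3=1

0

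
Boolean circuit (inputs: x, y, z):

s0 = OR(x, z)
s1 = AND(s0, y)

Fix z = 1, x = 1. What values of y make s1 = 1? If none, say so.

y=1

s1 = AND(s0, y) must be 1, so both s0 = 1 and y = 1.
Check with z = 1, x = 1 and y=1:
s0 = OR(x, z) = OR(1, 1) = 1
s1 = AND(s0, y) = AND(1, 1) = 1
So s1 = 1.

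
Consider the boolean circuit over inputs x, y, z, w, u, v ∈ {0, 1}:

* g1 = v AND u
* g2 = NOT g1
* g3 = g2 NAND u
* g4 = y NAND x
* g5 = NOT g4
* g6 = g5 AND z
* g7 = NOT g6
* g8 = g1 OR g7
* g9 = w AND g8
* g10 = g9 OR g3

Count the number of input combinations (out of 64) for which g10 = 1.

g10 = g9 OR g3 must be 1, so at least one of g9, g3 is 1.
Enumerating the 64 input combinations, 55 give g10 = 1 and 9 give g10 = 0.

55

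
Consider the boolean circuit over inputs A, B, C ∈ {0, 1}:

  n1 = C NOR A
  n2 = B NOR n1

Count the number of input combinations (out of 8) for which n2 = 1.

n2 = B NOR n1 must be 1, so both B = 0 and n1 = 0.
n1 = C NOR A must be 0, so at least one of C, A is 1.
Enumerating the 8 input combinations, 3 give n2 = 1 and 5 give n2 = 0.

3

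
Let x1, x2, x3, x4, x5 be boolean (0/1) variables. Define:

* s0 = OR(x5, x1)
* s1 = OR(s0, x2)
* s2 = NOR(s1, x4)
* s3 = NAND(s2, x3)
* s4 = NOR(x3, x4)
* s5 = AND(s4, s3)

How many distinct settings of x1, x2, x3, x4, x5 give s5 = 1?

8

s5 = AND(s4, s3) must be 1, so both s4 = 1 and s3 = 1.
s4 = NOR(x3, x4) must be 1, so both x3 = 0 and x4 = 0.
s3 = NAND(s2, x3) must be 1, so at least one of s2, x3 is 0.
Enumerating the 32 input combinations, 8 give s5 = 1 and 24 give s5 = 0.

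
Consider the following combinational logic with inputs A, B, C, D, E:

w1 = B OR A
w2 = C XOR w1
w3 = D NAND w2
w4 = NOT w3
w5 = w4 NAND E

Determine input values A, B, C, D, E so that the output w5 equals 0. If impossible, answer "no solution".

w5 = w4 NAND E must be 0, so both w4 = 1 and E = 1.
w4 = NOT w3 must be 1, so w3 = 0.
Check with A=0, B=1, C=0, D=1, E=1:
w1 = B OR A = 1 OR 0 = 1
w2 = C XOR w1 = 0 XOR 1 = 1
w3 = D NAND w2 = 1 NAND 1 = 0
w4 = NOT w3 = NOT 0 = 1
w5 = w4 NAND E = 1 NAND 1 = 0
So w5 = 0 as required.

A=0, B=1, C=0, D=1, E=1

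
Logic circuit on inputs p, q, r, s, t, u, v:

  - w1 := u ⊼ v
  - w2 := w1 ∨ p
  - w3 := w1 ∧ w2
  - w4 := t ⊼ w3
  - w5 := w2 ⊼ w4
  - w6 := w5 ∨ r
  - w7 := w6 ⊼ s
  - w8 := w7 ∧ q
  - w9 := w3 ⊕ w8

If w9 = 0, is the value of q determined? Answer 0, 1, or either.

either

Both values of q occur among assignments with w9 = 0:
  q=0: p=0, q=0, r=0, s=0, t=0, u=1, v=1
  q=1: p=0, q=1, r=0, s=0, t=0, u=0, v=0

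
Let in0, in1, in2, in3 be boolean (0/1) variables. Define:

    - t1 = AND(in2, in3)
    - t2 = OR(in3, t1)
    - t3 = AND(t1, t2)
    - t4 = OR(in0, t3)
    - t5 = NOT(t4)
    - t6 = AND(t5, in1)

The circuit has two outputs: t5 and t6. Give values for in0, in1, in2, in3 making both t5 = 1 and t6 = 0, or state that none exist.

Check with in0=0, in1=0, in2=1, in3=0:
t1 = AND(in2, in3) = AND(1, 0) = 0
t2 = OR(in3, t1) = OR(0, 0) = 0
t3 = AND(t1, t2) = AND(0, 0) = 0
t4 = OR(in0, t3) = OR(0, 0) = 0
t5 = NOT(t4) = NOT 0 = 1
t6 = AND(t5, in1) = AND(1, 0) = 0
So t5 = 1 and t6 = 0.

in0=0, in1=0, in2=1, in3=0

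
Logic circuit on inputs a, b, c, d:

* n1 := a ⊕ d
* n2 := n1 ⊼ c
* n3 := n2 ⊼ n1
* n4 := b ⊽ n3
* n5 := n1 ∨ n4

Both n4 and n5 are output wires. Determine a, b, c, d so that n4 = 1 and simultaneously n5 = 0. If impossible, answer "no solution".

no solution exists

Across all 16 input combinations, none give both n4 = 1 and n5 = 0.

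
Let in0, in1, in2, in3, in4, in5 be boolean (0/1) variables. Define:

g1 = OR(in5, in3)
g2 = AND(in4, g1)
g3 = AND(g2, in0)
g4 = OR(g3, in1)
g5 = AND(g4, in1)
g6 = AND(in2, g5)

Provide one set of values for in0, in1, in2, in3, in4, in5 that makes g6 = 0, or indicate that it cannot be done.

in0=1, in1=0, in2=0, in3=0, in4=0, in5=1

g6 = AND(in2, g5) must be 0, so at least one of in2, g5 is 0.
Check with in0=1, in1=0, in2=0, in3=0, in4=0, in5=1:
g1 = OR(in5, in3) = OR(1, 0) = 1
g2 = AND(in4, g1) = AND(0, 1) = 0
g3 = AND(g2, in0) = AND(0, 1) = 0
g4 = OR(g3, in1) = OR(0, 0) = 0
g5 = AND(g4, in1) = AND(0, 0) = 0
g6 = AND(in2, g5) = AND(0, 0) = 0
So g6 = 0 as required.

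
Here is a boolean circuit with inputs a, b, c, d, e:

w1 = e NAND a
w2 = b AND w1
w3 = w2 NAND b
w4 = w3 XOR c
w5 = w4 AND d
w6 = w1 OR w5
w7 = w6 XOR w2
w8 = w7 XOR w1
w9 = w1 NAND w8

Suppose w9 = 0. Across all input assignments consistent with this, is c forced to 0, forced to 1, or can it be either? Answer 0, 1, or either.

either

Both values of c occur among assignments with w9 = 0:
  c=0: a=0, b=1, c=0, d=0, e=0
  c=1: a=0, b=1, c=1, d=0, e=0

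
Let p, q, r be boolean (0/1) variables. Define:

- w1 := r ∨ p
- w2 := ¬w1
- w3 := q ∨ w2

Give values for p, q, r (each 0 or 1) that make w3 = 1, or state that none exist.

p=0 q=1 r=0

Check with p=0 q=1 r=0:
w1 = r ∨ p = 0 ∨ 0 = 0
w2 = ¬w1 = ¬0 = 1
w3 = q ∨ w2 = 1 ∨ 1 = 1
So w3 = 1 as required.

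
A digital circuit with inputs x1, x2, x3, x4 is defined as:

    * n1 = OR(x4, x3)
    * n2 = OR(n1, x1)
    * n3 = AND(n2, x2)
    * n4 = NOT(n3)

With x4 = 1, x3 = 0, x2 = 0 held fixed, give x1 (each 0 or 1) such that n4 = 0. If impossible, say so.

With x4 = 1, x3 = 0, x2 = 0 fixed, none of the 2 settings of x1 give n4 = 0.
For example, with x1=0:
n1 = OR(x4, x3) = OR(1, 0) = 1
n2 = OR(n1, x1) = OR(1, 0) = 1
n3 = AND(n2, x2) = AND(1, 0) = 0
n4 = NOT(n3) = NOT 0 = 1
giving n4 = 1 ≠ 0.

no solution exists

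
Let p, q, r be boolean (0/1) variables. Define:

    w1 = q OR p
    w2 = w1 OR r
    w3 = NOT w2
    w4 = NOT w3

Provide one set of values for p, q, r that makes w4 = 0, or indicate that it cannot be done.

w4 = NOT w3 must be 0, so w3 = 1.
w3 = NOT w2 must be 1, so w2 = 0.
Check with p=0, q=0, r=0:
w1 = q OR p = 0 OR 0 = 0
w2 = w1 OR r = 0 OR 0 = 0
w3 = NOT w2 = NOT 0 = 1
w4 = NOT w3 = NOT 1 = 0
So w4 = 0 as required.

p=0, q=0, r=0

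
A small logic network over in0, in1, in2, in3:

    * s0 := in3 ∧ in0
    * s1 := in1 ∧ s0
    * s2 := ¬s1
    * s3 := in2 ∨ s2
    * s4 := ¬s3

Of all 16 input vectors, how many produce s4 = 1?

s4 = ¬s3 must be 1, so s3 = 0.
s3 = in2 ∨ s2 must be 0, so both in2 = 0 and s2 = 0.
s2 = ¬s1 must be 0, so s1 = 1.
Satisfying assignments:
  in0=1, in1=1, in2=0, in3=1

1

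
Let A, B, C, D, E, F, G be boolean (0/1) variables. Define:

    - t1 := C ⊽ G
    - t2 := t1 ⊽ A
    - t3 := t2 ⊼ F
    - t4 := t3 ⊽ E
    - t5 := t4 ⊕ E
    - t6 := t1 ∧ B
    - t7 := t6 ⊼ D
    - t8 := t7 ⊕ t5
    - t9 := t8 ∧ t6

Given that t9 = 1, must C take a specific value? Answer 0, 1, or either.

0

t9 = t8 ∧ t6 must be 1, so both t8 = 1 and t6 = 1.
t8 = t7 ⊕ t5 must be 1, so t7 and t5 differ.
Every assignment with t9 = 1 has C = 0; there are 8 such assignment(s).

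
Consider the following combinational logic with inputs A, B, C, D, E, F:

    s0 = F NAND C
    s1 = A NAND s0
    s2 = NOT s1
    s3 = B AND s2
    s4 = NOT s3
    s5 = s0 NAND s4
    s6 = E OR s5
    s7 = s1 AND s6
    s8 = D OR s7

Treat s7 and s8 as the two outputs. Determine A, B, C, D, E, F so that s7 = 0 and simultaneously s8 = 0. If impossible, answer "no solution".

Check with A=1, B=1, C=0, D=0, E=1, F=1:
s0 = F NAND C = 1 NAND 0 = 1
s1 = A NAND s0 = 1 NAND 1 = 0
s2 = NOT s1 = NOT 0 = 1
s3 = B AND s2 = 1 AND 1 = 1
s4 = NOT s3 = NOT 1 = 0
s5 = s0 NAND s4 = 1 NAND 0 = 1
s6 = E OR s5 = 1 OR 1 = 1
s7 = s1 AND s6 = 0 AND 1 = 0
s8 = D OR s7 = 0 OR 0 = 0
So s7 = 0 and s8 = 0.

A=1, B=1, C=0, D=0, E=1, F=1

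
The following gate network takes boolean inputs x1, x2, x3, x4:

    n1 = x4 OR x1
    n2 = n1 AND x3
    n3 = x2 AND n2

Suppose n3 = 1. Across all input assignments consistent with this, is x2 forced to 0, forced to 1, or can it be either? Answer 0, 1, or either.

1

n3 = x2 AND n2 must be 1, so both x2 = 1 and n2 = 1.
n2 = n1 AND x3 must be 1, so both n1 = 1 and x3 = 1.
n1 = x4 OR x1 must be 1, so at least one of x4, x1 is 1.
Every assignment with n3 = 1 has x2 = 1; there are 3 such assignment(s).
  x1=0, x2=1, x3=1, x4=1
  x1=1, x2=1, x3=1, x4=0
  x1=1, x2=1, x3=1, x4=1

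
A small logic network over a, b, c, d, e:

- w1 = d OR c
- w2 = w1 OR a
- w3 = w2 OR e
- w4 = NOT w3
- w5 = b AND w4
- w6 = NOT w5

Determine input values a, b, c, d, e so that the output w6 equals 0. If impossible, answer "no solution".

w6 = NOT w5 must be 0, so w5 = 1.
Check with a=0, b=1, c=0, d=0, e=0:
w1 = d OR c = 0 OR 0 = 0
w2 = w1 OR a = 0 OR 0 = 0
w3 = w2 OR e = 0 OR 0 = 0
w4 = NOT w3 = NOT 0 = 1
w5 = b AND w4 = 1 AND 1 = 1
w6 = NOT w5 = NOT 1 = 0
So w6 = 0 as required.

a=0, b=1, c=0, d=0, e=0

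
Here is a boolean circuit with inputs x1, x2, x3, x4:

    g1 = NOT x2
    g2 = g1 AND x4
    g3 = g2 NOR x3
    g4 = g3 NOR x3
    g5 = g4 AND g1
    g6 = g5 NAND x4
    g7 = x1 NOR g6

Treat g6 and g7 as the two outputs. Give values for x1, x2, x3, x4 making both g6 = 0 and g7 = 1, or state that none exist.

x1=0, x2=0, x3=0, x4=1

Check with x1=0, x2=0, x3=0, x4=1:
g1 = NOT x2 = NOT 0 = 1
g2 = g1 AND x4 = 1 AND 1 = 1
g3 = g2 NOR x3 = 1 NOR 0 = 0
g4 = g3 NOR x3 = 0 NOR 0 = 1
g5 = g4 AND g1 = 1 AND 1 = 1
g6 = g5 NAND x4 = 1 NAND 1 = 0
g7 = x1 NOR g6 = 0 NOR 0 = 1
So g6 = 0 and g7 = 1.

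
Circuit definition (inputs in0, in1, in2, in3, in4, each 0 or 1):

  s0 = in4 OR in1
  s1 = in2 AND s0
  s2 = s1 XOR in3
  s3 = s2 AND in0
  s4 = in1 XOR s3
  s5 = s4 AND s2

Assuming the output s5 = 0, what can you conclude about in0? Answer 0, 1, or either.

Both values of in0 occur among assignments with s5 = 0:
  in0=0: in0=0, in1=0, in2=0, in3=0, in4=0
  in0=1: in0=1, in1=0, in2=0, in3=0, in4=0

either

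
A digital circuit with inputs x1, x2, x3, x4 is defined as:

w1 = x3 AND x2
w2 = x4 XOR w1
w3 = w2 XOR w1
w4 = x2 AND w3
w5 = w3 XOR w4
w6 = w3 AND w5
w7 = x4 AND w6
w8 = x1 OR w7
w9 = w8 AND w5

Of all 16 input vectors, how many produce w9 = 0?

w9 = w8 AND w5 must be 0, so at least one of w8, w5 is 0.
Enumerating the 16 input combinations, 12 give w9 = 0 and 4 give w9 = 1.

12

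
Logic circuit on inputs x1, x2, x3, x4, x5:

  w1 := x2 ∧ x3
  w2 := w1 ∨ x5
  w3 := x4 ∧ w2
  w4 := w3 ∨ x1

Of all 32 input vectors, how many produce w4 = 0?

w4 = w3 ∨ x1 must be 0, so both w3 = 0 and x1 = 0.
Enumerating the 32 input combinations, 11 give w4 = 0 and 21 give w4 = 1.

11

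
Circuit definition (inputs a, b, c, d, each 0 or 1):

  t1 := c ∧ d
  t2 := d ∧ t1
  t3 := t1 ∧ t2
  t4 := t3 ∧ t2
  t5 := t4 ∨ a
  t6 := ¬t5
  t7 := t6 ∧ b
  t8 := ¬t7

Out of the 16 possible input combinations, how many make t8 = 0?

t8 = ¬t7 must be 0, so t7 = 1.
Satisfying assignments:
  a=0, b=1, c=0, d=0
  a=0, b=1, c=0, d=1
  a=0, b=1, c=1, d=0

3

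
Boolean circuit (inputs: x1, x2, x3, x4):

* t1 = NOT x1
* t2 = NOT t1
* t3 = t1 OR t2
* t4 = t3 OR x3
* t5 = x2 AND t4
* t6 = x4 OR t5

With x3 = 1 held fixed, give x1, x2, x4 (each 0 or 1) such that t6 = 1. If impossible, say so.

t6 = x4 OR t5 must be 1, so at least one of x4, t5 is 1.
Check with x3 = 1 and x1=1, x2=1, x4=1:
t1 = NOT x1 = NOT 1 = 0
t2 = NOT t1 = NOT 0 = 1
t3 = t1 OR t2 = 0 OR 1 = 1
t4 = t3 OR x3 = 1 OR 1 = 1
t5 = x2 AND t4 = 1 AND 1 = 1
t6 = x4 OR t5 = 1 OR 1 = 1
So t6 = 1.

x1=1, x2=1, x4=1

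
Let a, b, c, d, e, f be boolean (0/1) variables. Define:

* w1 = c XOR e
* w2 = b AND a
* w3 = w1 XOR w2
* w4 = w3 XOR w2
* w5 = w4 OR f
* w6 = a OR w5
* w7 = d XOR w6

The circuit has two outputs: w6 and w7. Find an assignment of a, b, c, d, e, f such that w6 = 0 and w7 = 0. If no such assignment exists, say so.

Check with a=0 b=1 c=1 d=0 e=1 f=0:
w1 = c XOR e = 1 XOR 1 = 0
w2 = b AND a = 1 AND 0 = 0
w3 = w1 XOR w2 = 0 XOR 0 = 0
w4 = w3 XOR w2 = 0 XOR 0 = 0
w5 = w4 OR f = 0 OR 0 = 0
w6 = a OR w5 = 0 OR 0 = 0
w7 = d XOR w6 = 0 XOR 0 = 0
So w6 = 0 and w7 = 0.

a=0 b=1 c=1 d=0 e=1 f=0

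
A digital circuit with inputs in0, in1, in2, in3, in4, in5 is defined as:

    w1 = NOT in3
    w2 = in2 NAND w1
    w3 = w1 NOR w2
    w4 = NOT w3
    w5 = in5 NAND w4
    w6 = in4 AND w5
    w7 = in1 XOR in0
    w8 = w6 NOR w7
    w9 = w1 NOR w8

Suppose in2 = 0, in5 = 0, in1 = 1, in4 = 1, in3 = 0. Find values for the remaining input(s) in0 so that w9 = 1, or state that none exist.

With in2 = 0, in5 = 0, in1 = 1, in4 = 1, in3 = 0 fixed, none of the 2 settings of in0 give w9 = 1.
For example, with in0=1:
w1 = NOT in3 = NOT 0 = 1
w2 = in2 NAND w1 = 0 NAND 1 = 1
w3 = w1 NOR w2 = 1 NOR 1 = 0
w4 = NOT w3 = NOT 0 = 1
w5 = in5 NAND w4 = 0 NAND 1 = 1
w6 = in4 AND w5 = 1 AND 1 = 1
w7 = in1 XOR in0 = 1 XOR 1 = 0
w8 = w6 NOR w7 = 1 NOR 0 = 0
w9 = w1 NOR w8 = 1 NOR 0 = 0
giving w9 = 0 ≠ 1.

no solution exists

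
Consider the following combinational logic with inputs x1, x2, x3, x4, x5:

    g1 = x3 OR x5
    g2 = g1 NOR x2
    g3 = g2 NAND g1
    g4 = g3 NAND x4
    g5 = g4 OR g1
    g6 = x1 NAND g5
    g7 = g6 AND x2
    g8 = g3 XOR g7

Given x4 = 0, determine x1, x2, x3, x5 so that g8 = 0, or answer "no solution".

Check with x4 = 0 and x1=0, x2=1, x3=0, x5=0:
g1 = x3 OR x5 = 0 OR 0 = 0
g2 = g1 NOR x2 = 0 NOR 1 = 0
g3 = g2 NAND g1 = 0 NAND 0 = 1
g4 = g3 NAND x4 = 1 NAND 0 = 1
g5 = g4 OR g1 = 1 OR 0 = 1
g6 = x1 NAND g5 = 0 NAND 1 = 1
g7 = g6 AND x2 = 1 AND 1 = 1
g8 = g3 XOR g7 = 1 XOR 1 = 0
So g8 = 0.

x1=0 x2=1 x3=0 x5=0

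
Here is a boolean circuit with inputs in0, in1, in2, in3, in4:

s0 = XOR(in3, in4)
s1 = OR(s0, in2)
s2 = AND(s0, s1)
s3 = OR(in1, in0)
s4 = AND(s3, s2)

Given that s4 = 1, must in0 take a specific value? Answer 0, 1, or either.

either

Both values of in0 occur among assignments with s4 = 1:
  in0=0: in0=0, in1=1, in2=0, in3=0, in4=1
  in0=1: in0=1, in1=0, in2=0, in3=0, in4=1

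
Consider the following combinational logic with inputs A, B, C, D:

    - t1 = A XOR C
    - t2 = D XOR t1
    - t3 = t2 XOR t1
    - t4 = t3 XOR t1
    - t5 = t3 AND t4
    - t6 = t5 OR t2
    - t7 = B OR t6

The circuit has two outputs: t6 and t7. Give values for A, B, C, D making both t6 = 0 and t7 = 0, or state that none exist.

A=0, B=0, C=0, D=0

Check with A=0, B=0, C=0, D=0:
t1 = A XOR C = 0 XOR 0 = 0
t2 = D XOR t1 = 0 XOR 0 = 0
t3 = t2 XOR t1 = 0 XOR 0 = 0
t4 = t3 XOR t1 = 0 XOR 0 = 0
t5 = t3 AND t4 = 0 AND 0 = 0
t6 = t5 OR t2 = 0 OR 0 = 0
t7 = B OR t6 = 0 OR 0 = 0
So t6 = 0 and t7 = 0.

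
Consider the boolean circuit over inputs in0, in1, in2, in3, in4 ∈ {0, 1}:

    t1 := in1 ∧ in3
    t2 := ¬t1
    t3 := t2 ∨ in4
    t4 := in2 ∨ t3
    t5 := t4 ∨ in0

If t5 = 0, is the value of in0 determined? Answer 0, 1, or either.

t5 = t4 ∨ in0 must be 0, so both t4 = 0 and in0 = 0.
t4 = in2 ∨ t3 must be 0, so both in2 = 0 and t3 = 0.
t3 = t2 ∨ in4 must be 0, so both t2 = 0 and in4 = 0.
Every assignment with t5 = 0 has in0 = 0; there are 1 such assignment(s).
  in0=0, in1=1, in2=0, in3=1, in4=0

0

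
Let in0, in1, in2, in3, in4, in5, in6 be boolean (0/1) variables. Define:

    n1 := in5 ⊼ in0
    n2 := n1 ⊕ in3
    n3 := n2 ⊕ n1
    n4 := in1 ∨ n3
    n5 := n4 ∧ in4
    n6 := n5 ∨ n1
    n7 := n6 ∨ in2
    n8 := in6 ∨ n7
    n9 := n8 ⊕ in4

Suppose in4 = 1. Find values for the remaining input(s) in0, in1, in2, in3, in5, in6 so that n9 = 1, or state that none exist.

in0=1 in1=0 in2=0 in3=0 in5=1 in6=0

Check with in4 = 1 and in0=1, in1=0, in2=0, in3=0, in5=1, in6=0:
n1 = in5 ⊼ in0 = 1 ⊼ 1 = 0
n2 = n1 ⊕ in3 = 0 ⊕ 0 = 0
n3 = n2 ⊕ n1 = 0 ⊕ 0 = 0
n4 = in1 ∨ n3 = 0 ∨ 0 = 0
n5 = n4 ∧ in4 = 0 ∧ 1 = 0
n6 = n5 ∨ n1 = 0 ∨ 0 = 0
n7 = n6 ∨ in2 = 0 ∨ 0 = 0
n8 = in6 ∨ n7 = 0 ∨ 0 = 0
n9 = n8 ⊕ in4 = 0 ⊕ 1 = 1
So n9 = 1.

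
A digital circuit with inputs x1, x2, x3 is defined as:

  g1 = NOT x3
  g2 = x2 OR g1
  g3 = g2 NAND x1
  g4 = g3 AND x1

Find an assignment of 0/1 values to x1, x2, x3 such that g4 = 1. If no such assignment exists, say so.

Check with x1=1, x2=0, x3=1:
g1 = NOT x3 = NOT 1 = 0
g2 = x2 OR g1 = 0 OR 0 = 0
g3 = g2 NAND x1 = 0 NAND 1 = 1
g4 = g3 AND x1 = 1 AND 1 = 1
So g4 = 1 as required.

x1=1, x2=0, x3=1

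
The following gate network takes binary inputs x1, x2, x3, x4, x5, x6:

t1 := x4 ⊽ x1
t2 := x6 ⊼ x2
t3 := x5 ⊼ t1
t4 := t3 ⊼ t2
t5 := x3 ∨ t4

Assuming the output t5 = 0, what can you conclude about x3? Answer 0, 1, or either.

t5 = x3 ∨ t4 must be 0, so both x3 = 0 and t4 = 0.
Every assignment with t5 = 0 has x3 = 0; there are 21 such assignment(s).

0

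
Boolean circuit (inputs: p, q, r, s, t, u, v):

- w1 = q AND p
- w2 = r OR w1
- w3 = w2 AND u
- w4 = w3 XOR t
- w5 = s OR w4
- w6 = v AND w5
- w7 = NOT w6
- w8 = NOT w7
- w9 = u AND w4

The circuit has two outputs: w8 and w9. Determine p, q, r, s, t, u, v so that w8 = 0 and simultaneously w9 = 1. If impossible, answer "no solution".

p=0, q=1, r=0, s=0, t=1, u=1, v=0

Check with p=0, q=1, r=0, s=0, t=1, u=1, v=0:
w1 = q AND p = 1 AND 0 = 0
w2 = r OR w1 = 0 OR 0 = 0
w3 = w2 AND u = 0 AND 1 = 0
w4 = w3 XOR t = 0 XOR 1 = 1
w5 = s OR w4 = 0 OR 1 = 1
w6 = v AND w5 = 0 AND 1 = 0
w7 = NOT w6 = NOT 0 = 1
w8 = NOT w7 = NOT 1 = 0
w9 = u AND w4 = 1 AND 1 = 1
So w8 = 0 and w9 = 1.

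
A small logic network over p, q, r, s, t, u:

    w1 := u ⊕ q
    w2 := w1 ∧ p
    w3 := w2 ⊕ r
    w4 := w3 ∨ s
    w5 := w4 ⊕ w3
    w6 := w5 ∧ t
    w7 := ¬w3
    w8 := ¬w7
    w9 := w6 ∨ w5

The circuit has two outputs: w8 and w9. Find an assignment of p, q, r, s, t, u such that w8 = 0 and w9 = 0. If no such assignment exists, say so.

p=1, q=0, r=0, s=0, t=1, u=0

Check with p=1, q=0, r=0, s=0, t=1, u=0:
w1 = u ⊕ q = 0 ⊕ 0 = 0
w2 = w1 ∧ p = 0 ∧ 1 = 0
w3 = w2 ⊕ r = 0 ⊕ 0 = 0
w4 = w3 ∨ s = 0 ∨ 0 = 0
w5 = w4 ⊕ w3 = 0 ⊕ 0 = 0
w6 = w5 ∧ t = 0 ∧ 1 = 0
w7 = ¬w3 = ¬0 = 1
w8 = ¬w7 = ¬1 = 0
w9 = w6 ∨ w5 = 0 ∨ 0 = 0
So w8 = 0 and w9 = 0.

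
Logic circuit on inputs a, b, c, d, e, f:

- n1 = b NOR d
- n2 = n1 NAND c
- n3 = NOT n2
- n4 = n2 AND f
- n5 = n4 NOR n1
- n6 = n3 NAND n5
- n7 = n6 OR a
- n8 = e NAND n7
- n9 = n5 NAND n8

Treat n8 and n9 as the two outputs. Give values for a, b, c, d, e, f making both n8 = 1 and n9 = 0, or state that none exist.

Check with a=1 b=1 c=0 d=1 e=0 f=0:
n1 = b NOR d = 1 NOR 1 = 0
n2 = n1 NAND c = 0 NAND 0 = 1
n3 = NOT n2 = NOT 1 = 0
n4 = n2 AND f = 1 AND 0 = 0
n5 = n4 NOR n1 = 0 NOR 0 = 1
n6 = n3 NAND n5 = 0 NAND 1 = 1
n7 = n6 OR a = 1 OR 1 = 1
n8 = e NAND n7 = 0 NAND 1 = 1
n9 = n5 NAND n8 = 1 NAND 1 = 0
So n8 = 1 and n9 = 0.

a=1 b=1 c=0 d=1 e=0 f=0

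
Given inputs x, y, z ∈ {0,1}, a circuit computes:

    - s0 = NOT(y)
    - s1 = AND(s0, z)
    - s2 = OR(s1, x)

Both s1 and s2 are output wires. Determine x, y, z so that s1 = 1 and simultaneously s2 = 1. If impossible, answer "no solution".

Check with x=0 y=0 z=1:
s0 = NOT(y) = NOT 0 = 1
s1 = AND(s0, z) = AND(1, 1) = 1
s2 = OR(s1, x) = OR(1, 0) = 1
So s1 = 1 and s2 = 1.

x=0 y=0 z=1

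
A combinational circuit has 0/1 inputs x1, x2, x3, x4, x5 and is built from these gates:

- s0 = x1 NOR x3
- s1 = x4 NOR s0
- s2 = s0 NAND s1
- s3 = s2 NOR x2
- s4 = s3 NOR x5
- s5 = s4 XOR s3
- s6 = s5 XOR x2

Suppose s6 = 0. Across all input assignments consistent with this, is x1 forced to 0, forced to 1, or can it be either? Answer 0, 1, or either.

either

Both values of x1 occur among assignments with s6 = 0:
  x1=0: x1=0, x2=0, x3=0, x4=0, x5=1
  x1=1: x1=1, x2=0, x3=0, x4=0, x5=1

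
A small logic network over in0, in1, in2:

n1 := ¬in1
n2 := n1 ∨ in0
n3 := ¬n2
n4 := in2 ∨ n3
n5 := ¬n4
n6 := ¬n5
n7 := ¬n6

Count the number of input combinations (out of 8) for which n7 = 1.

3

n7 = ¬n6 must be 1, so n6 = 0.
Satisfying assignments:
  in0=0, in1=0, in2=0
  in0=1, in1=0, in2=0
  in0=1, in1=1, in2=0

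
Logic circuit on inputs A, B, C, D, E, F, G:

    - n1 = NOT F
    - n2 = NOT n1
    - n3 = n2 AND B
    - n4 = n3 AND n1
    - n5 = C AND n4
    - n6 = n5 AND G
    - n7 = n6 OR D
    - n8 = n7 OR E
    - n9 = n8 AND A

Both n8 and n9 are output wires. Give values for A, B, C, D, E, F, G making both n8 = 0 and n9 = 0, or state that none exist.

A=0, B=1, C=1, D=0, E=0, F=1, G=1

Check with A=0, B=1, C=1, D=0, E=0, F=1, G=1:
n1 = NOT F = NOT 1 = 0
n2 = NOT n1 = NOT 0 = 1
n3 = n2 AND B = 1 AND 1 = 1
n4 = n3 AND n1 = 1 AND 0 = 0
n5 = C AND n4 = 1 AND 0 = 0
n6 = n5 AND G = 0 AND 1 = 0
n7 = n6 OR D = 0 OR 0 = 0
n8 = n7 OR E = 0 OR 0 = 0
n9 = n8 AND A = 0 AND 0 = 0
So n8 = 0 and n9 = 0.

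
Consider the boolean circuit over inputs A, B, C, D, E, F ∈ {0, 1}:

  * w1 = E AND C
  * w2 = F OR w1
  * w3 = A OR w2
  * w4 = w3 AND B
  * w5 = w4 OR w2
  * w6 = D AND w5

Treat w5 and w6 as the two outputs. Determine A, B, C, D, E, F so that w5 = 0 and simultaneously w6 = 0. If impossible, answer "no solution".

Check with A=0 B=1 C=0 D=1 E=0 F=0:
w1 = E AND C = 0 AND 0 = 0
w2 = F OR w1 = 0 OR 0 = 0
w3 = A OR w2 = 0 OR 0 = 0
w4 = w3 AND B = 0 AND 1 = 0
w5 = w4 OR w2 = 0 OR 0 = 0
w6 = D AND w5 = 1 AND 0 = 0
So w5 = 0 and w6 = 0.

A=0 B=1 C=0 D=1 E=0 F=0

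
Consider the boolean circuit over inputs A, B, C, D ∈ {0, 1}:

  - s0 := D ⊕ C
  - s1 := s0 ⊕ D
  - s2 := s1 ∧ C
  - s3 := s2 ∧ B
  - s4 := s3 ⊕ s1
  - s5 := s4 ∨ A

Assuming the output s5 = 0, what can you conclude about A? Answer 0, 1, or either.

0

s5 = s4 ∨ A must be 0, so both s4 = 0 and A = 0.
Every assignment with s5 = 0 has A = 0; there are 6 such assignment(s).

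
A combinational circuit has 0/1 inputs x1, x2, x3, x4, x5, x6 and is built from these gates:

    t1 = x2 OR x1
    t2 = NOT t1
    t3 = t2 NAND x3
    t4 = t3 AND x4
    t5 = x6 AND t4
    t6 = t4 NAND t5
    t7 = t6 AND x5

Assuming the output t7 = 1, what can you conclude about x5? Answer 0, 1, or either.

t7 = t6 AND x5 must be 1, so both t6 = 1 and x5 = 1.
t6 = t4 NAND t5 must be 1, so at least one of t4, t5 is 0.
Every assignment with t7 = 1 has x5 = 1; there are 25 such assignment(s).

1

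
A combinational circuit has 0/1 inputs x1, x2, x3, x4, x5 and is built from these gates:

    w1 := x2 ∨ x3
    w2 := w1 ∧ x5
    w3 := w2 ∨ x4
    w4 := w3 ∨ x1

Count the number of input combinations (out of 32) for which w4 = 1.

w4 = w3 ∨ x1 must be 1, so at least one of w3, x1 is 1.
Enumerating the 32 input combinations, 27 give w4 = 1 and 5 give w4 = 0.

27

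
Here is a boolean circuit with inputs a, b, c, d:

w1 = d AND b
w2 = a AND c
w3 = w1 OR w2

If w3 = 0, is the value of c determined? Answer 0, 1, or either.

either

Both values of c occur among assignments with w3 = 0:
  c=0: a=0, b=0, c=0, d=0
  c=1: a=0, b=0, c=1, d=0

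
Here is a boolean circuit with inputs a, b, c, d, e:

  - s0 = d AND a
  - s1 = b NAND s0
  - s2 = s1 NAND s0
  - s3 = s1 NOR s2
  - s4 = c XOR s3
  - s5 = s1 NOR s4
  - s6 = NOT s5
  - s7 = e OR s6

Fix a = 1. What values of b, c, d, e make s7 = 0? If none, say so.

b=1, c=0, d=1, e=0

s7 = e OR s6 must be 0, so both e = 0 and s6 = 0.
s6 = NOT s5 must be 0, so s5 = 1.
Check with a = 1 and b=1, c=0, d=1, e=0:
s0 = d AND a = 1 AND 1 = 1
s1 = b NAND s0 = 1 NAND 1 = 0
s2 = s1 NAND s0 = 0 NAND 1 = 1
s3 = s1 NOR s2 = 0 NOR 1 = 0
s4 = c XOR s3 = 0 XOR 0 = 0
s5 = s1 NOR s4 = 0 NOR 0 = 1
s6 = NOT s5 = NOT 1 = 0
s7 = e OR s6 = 0 OR 0 = 0
So s7 = 0.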